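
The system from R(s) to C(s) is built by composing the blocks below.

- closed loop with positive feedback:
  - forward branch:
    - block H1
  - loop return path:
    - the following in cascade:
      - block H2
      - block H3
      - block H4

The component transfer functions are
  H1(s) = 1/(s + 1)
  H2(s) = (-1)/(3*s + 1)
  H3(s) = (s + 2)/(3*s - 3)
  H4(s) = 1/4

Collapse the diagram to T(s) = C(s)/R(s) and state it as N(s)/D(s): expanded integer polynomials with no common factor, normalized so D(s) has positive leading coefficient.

1. cascade H2, H3, H4, giving (-s - 2)/(36*s^2 - 24*s - 12)
2. reduce the feedback loop with forward H1 and return (H2*H3*H4): this yields T(s), and no further normalization is needed

Answer: (36*s^2 - 24*s - 12)/(36*s^3 + 12*s^2 - 35*s - 10)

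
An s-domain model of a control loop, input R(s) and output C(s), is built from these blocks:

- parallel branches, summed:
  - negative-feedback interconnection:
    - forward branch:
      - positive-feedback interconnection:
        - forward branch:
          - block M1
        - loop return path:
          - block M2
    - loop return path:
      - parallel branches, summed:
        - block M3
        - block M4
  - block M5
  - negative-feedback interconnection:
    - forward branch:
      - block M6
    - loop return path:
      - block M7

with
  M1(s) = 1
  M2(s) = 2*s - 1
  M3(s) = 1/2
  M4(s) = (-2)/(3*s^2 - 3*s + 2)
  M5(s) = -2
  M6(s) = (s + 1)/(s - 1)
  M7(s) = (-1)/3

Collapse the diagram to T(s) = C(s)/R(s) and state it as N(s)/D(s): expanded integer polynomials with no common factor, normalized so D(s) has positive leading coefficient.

Reducing step by step:

[1] close the feedback loop around M1, M2 gives (-1)/(2*s - 2)
[2] sum the parallel branches M3, M4 gives (3*s^2 - 3*s - 2)/(6*s^2 - 6*s + 4)
[3] reduce the feedback loop with forward [M1/(1-M1*M2)] and return (M3+M4) gives (-6*s^2 + 6*s - 4)/(12*s^3 - 27*s^2 + 23*s - 6)
[4] collapse the loop (M6 forward, M7 return) gives (3*s + 3)/(2*s - 4)
[5] add [[M1/(1-M1*M2)]/(1+[M1/(1-M1*M2)]*(M3+M4))], M5, [M6/(1+M6*M7)] (parallel), giving the overall T(s)

Answer: (-12*s^4 + 147*s^3 - 284*s^2 + 227*s - 50)/(24*s^4 - 102*s^3 + 154*s^2 - 104*s + 24)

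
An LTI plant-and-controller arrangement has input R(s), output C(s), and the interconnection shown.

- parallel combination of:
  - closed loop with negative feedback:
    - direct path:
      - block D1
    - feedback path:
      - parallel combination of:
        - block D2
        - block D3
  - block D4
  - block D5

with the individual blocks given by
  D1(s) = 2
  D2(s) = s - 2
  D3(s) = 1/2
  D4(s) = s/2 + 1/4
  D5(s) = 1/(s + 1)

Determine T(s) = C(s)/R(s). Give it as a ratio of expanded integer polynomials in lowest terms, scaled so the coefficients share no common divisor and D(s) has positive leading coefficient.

(1) combine D2, D3 in parallel; result s - 3/2
(2) apply the feedback formula to D1, (D2+D3); result 1/(s - 1)
(3) reduce the parallel group [D1/(1+D1*(D2+D3))], D4, D5, giving the overall T(s)

Answer: (2*s^3 + s^2 + 6*s - 1)/(4*s^2 - 4)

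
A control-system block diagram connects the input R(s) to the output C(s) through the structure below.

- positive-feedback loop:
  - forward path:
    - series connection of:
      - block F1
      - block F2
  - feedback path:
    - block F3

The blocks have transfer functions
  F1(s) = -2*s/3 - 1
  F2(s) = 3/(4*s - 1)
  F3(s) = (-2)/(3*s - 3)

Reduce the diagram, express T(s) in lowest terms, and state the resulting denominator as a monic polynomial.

Step 1. combine F1, F2 in series: (-2*s - 3)/(4*s - 1)
Step 2. close the feedback loop around (F1*F2), F3: (-6*s^2 - 3*s + 9)/(12*s^2 - 19*s - 3)
That last expression is T(s), already simplified. Scaling its denominator by 1/12 (the reciprocal of the leading coefficient) yields the monic denominator.

Final answer: s^2 - 19*s/12 - 1/4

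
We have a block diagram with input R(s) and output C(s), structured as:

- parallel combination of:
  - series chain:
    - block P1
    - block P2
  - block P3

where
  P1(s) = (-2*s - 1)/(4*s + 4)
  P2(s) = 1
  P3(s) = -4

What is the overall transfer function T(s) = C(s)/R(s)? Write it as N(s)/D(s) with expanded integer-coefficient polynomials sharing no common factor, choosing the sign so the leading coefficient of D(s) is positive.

Step 1: cascade P1, P2: (-2*s - 1)/(4*s + 4)
Step 2: combine (P1*P2), P3 in parallel - this is the overall T(s), already in the required normalized form

Therefore the answer is (-18*s - 17)/(4*s + 4).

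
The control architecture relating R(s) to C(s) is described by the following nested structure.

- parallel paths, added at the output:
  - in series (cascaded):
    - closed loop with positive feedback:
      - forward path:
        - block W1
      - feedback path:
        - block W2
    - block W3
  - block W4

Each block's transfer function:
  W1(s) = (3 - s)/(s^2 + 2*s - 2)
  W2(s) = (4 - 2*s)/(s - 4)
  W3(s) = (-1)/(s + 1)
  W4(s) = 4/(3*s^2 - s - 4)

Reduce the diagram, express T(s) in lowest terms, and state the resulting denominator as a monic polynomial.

The answer is s^5 - 13*s^4/3 + 4*s^2/3 + 4*s/3 + 16/3.

Reasoning:
Step 1. apply the feedback formula to W1, W2; result (-s^2 + 7*s - 12)/(s^3 - 4*s^2 - 4)
Step 2. reduce the series chain [W1/(1-W1*W2)], W3; result (s^2 - 7*s + 12)/(s^4 - 3*s^3 - 4*s^2 - 4*s - 4)
Step 3. reduce the parallel group ([W1/(1-W1*W2)]*W3), W4; result (7*s^3 - 41*s^2 + 64*s - 64)/(3*s^5 - 13*s^4 + 4*s^2 + 4*s + 16)
The result of step 3 is T(s) in lowest terms. Its denominator has leading coefficient 3; dividing the denominator through by 3 makes it monic.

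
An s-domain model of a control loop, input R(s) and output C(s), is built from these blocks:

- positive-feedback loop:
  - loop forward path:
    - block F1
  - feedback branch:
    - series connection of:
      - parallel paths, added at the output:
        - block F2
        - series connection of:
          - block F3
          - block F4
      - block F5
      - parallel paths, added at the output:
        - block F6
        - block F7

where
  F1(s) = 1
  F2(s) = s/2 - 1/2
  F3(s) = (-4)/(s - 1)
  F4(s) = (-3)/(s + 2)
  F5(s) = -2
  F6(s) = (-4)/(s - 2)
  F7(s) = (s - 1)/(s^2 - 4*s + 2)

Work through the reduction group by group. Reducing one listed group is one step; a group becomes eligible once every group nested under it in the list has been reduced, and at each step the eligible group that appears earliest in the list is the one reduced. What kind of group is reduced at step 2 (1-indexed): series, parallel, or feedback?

Reducing step by step:

Step 1. multiply F3, F4 (series)
Step 2. parallel reduction of F2, (F3*F4)
Step 3. reduce the parallel group F6, F7
Step 4. combine (F2+(F3*F4)), F5, (F6+F7) in series
Step 5. apply the feedback formula to F1, ((F2+(F3*F4))*F5*(F6+F7))
Step 2 collapses a parallel group.

Answer: parallel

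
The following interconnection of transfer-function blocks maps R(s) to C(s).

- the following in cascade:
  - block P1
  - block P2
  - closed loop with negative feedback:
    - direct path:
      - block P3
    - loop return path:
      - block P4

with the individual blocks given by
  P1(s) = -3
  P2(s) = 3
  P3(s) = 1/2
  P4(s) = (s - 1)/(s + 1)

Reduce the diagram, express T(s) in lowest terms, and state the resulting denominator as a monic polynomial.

First reduce the diagram to T(s).

Step 1 - close the feedback loop around P3, P4 gives (s + 1)/(3*s + 1)
Step 2 - combine P1, P2, [P3/(1+P3*P4)] in series gives (-9*s - 9)/(3*s + 1)
No further cancellation is possible in the step-2 result, so that is T(s). Its denominator becomes monic after dividing by the leading coefficient 3.

Answer: s + 1/3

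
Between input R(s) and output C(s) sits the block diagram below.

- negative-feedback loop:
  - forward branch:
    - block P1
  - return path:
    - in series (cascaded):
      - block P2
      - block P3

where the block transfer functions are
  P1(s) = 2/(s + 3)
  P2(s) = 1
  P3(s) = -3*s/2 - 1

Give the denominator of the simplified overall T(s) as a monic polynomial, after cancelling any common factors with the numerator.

[1] series reduction of P2, P3; result -3*s/2 - 1
[2] apply the feedback formula to P1, (P2*P3); result (-2)/(2*s - 1)
That last expression is T(s), already simplified. Scaling its denominator by 1/2 (the reciprocal of the leading coefficient) yields the monic denominator.

Final answer: s - 1/2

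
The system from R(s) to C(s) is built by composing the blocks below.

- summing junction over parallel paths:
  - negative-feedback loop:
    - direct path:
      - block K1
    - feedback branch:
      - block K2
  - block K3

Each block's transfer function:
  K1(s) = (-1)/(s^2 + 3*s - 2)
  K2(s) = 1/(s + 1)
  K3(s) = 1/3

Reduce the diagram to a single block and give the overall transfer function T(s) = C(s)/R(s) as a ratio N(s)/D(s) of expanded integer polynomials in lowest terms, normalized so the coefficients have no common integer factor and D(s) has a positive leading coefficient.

Answer: (s^3 + 4*s^2 - 2*s - 6)/(3*s^3 + 12*s^2 + 3*s - 9)

Working:
Step 1: reduce the feedback loop with forward K1 and return K2: (-s - 1)/(s^3 + 4*s^2 + s - 3)
Step 2: sum the parallel branches [K1/(1+K1*K2)], K3: this yields T(s), and no further normalization is needed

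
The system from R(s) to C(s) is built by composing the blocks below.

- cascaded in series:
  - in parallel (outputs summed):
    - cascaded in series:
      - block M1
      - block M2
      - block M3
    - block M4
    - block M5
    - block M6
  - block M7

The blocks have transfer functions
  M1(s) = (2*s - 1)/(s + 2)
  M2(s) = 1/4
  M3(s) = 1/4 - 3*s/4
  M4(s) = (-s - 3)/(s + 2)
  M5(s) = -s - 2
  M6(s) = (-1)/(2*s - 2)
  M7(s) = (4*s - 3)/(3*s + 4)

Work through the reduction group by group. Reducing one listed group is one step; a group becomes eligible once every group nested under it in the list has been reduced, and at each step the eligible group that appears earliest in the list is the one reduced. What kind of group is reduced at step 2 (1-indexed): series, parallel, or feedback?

Step 1. multiply M1, M2, M3 (series)
Step 2. combine (M1*M2*M3), M4, M5, M6 in parallel
Step 3. series reduction of ((M1*M2*M3)+M4+M5+M6), M7
So the answer for step 2 is parallel.

Hence the answer: parallel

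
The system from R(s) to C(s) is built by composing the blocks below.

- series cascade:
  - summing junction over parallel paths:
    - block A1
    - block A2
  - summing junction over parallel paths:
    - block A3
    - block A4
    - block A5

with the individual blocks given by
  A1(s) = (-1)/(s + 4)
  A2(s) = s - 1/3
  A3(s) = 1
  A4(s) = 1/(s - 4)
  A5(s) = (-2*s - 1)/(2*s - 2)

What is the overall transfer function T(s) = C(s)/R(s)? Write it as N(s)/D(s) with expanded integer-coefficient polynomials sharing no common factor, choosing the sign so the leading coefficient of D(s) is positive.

1. add A1, A2 (parallel), giving (3*s^2 + 11*s - 7)/(3*s + 12)
2. sum the parallel branches A3, A4, A5, giving (10 - s)/(2*s^2 - 10*s + 8)
3. reduce the series chain (A1+A2), (A3+A4+A5): this yields T(s), and no further normalization is needed

Final answer: (-3*s^3 + 19*s^2 + 117*s - 70)/(6*s^3 - 6*s^2 - 96*s + 96)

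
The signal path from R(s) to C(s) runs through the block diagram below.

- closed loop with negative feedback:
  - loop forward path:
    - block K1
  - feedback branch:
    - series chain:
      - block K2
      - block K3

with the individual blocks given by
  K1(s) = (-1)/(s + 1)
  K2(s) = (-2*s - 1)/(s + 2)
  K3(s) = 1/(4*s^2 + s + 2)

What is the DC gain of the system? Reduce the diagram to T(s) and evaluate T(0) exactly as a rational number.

Step 1 - series reduction of K2, K3; result (-2*s - 1)/(4*s^3 + 9*s^2 + 4*s + 4)
Step 2 - collapse the loop (K1 forward, (K2*K3) return); result (-4*s^3 - 9*s^2 - 4*s - 4)/(4*s^4 + 13*s^3 + 13*s^2 + 10*s + 5)
DC gain: substitute s = 0 into T(s) from step 2: T(0) = -4/5.

Hence the answer: -4/5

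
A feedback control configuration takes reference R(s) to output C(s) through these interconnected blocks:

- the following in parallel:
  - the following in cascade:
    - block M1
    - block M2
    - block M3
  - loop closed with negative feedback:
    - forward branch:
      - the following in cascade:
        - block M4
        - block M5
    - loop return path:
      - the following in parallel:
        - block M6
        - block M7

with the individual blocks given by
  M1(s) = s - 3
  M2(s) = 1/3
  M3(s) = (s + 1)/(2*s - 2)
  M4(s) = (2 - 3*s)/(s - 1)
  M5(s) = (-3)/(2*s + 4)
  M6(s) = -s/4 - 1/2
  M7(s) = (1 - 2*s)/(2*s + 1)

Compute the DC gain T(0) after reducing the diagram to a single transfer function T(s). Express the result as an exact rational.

[1] series reduction of M1, M2, M3; result (s^2 - 2*s - 3)/(6*s - 6)
[2] cascade M4, M5; result (9*s - 6)/(2*s^2 + 2*s - 4)
[3] combine M6, M7 in parallel; result (-2*s^2 - 13*s + 2)/(8*s + 4)
[4] reduce the feedback loop with forward (M4*M5) and return (M6+M7); result (-72*s^2 + 12*s + 24)/(2*s^3 + 81*s^2 - 72*s + 28)
[5] parallel reduction of (M1*M2*M3), [(M4*M5)/(1+(M4*M5)*(M6+M7))]; result (2*s^5 + 77*s^4 - 672*s^3 + 433*s^2 + 232*s - 228)/(12*s^4 + 474*s^3 - 918*s^2 + 600*s - 168)
The step-5 result is T(s). Setting s = 0: T(0) = -228/(-168) = 19/14.

Final answer: 19/14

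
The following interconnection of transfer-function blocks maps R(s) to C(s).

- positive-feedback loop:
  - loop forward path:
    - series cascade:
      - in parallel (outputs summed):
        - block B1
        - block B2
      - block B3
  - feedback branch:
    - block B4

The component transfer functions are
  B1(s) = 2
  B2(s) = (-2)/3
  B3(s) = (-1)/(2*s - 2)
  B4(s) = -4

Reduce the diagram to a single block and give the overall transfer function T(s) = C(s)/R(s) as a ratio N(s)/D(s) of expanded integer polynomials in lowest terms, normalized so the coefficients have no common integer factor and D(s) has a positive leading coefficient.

Step 1 - parallel reduction of B1, B2 -> 4/3
Step 2 - series reduction of (B1+B2), B3 -> (-2)/(3*s - 3)
Step 3 - feedback reduction of ((B1+B2)*B3), B4: this yields T(s), and no further normalization is needed

Therefore the answer is (-2)/(3*s - 11).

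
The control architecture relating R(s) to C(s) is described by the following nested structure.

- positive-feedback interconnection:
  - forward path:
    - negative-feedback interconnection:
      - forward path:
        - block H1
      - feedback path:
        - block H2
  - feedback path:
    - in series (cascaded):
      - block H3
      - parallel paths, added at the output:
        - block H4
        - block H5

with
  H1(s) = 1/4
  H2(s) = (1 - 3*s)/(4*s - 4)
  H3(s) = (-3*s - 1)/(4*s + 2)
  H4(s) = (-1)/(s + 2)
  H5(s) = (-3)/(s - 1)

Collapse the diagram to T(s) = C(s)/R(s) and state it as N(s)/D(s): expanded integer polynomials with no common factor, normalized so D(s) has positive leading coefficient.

Answer: (8*s^3 + 12*s^2 - 12*s - 8)/(26*s^3 + 11*s^2 - 87*s - 40)

Working:
(1) apply the feedback formula to H1, H2: (4*s - 4)/(13*s - 15)
(2) parallel reduction of H4, H5: (-4*s - 5)/(s^2 + s - 2)
(3) multiply H3, (H4+H5) (series): (12*s^2 + 19*s + 5)/(4*s^3 + 6*s^2 - 6*s - 4)
(4) collapse the loop ([H1/(1+H1*H2)] forward, (H3*(H4+H5)) return), giving the overall T(s)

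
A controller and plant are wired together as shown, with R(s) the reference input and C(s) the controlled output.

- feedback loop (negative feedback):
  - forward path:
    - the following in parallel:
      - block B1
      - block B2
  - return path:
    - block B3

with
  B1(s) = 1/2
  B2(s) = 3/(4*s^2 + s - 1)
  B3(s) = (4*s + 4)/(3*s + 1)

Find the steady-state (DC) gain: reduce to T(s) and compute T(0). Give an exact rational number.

Answer: 5/18

Working:
Step 1: combine B1, B2 in parallel = (4*s^2 + s + 5)/(8*s^2 + 2*s - 2)
Step 2: reduce the feedback loop with forward (B1+B2) and return B3 = (12*s^3 + 7*s^2 + 16*s + 5)/(40*s^3 + 34*s^2 + 20*s + 18)
That last expression is T(s); at s = 0 only the constant terms survive, so T(0) = 5/18.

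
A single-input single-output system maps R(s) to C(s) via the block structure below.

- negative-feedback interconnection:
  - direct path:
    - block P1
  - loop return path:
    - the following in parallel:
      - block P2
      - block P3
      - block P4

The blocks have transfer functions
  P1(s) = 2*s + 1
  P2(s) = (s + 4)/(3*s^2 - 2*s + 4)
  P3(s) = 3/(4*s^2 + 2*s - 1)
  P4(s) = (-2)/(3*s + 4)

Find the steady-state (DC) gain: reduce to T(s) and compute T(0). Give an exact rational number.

Answer: -2/3

Working:
Step 1 - reduce the parallel group P2, P3, P4, giving (-12*s^4 + 101*s^3 + 93*s^2 + 8*s + 40)/(36*s^5 + 42*s^4 + 19*s^3 + 66*s^2 + 28*s - 16)
Step 2 - feedback reduction of P1, (P2+P3+P4), giving (72*s^6 + 120*s^5 + 80*s^4 + 151*s^3 + 122*s^2 - 4*s - 16)/(12*s^5 + 232*s^4 + 306*s^3 + 175*s^2 + 116*s + 24)
That last expression is T(s); at s = 0 only the constant terms survive, so T(0) = -16/24 = -2/3.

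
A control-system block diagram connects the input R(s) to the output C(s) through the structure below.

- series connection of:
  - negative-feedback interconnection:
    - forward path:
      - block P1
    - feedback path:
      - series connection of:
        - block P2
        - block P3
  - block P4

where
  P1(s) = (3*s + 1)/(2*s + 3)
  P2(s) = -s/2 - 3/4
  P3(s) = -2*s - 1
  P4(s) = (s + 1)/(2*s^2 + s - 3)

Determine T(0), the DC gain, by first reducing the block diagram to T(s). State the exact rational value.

1. multiply P2, P3 (series), giving s^2 + 2*s + 3/4
2. close the feedback loop around P1, (P2*P3), giving (12*s + 4)/(12*s^3 + 28*s^2 + 25*s + 15)
3. combine [P1/(1+P1*(P2*P3))], P4 in series, giving (12*s^2 + 16*s + 4)/(24*s^5 + 68*s^4 + 42*s^3 - 29*s^2 - 60*s - 45)
The step-3 result is T(s). Setting s = 0: T(0) = 4/(-45) = -4/45.

Answer: -4/45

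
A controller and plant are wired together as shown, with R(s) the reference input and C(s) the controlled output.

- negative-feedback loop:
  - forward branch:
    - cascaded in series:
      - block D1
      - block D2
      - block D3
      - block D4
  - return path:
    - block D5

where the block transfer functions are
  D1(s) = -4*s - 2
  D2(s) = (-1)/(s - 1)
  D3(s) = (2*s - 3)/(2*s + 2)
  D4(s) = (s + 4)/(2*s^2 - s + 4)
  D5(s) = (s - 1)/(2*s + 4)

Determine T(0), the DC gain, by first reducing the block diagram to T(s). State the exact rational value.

Answer: 12

Working:
Step 1. combine D1, D2, D3, D4 in series: (4*s^3 + 12*s^2 - 19*s - 12)/(2*s^4 - s^3 + 2*s^2 + s - 4)
Step 2. close the feedback loop around (D1*D2*D3*D4), D5: (8*s^4 + 40*s^3 + 10*s^2 - 100*s - 48)/(4*s^5 + 10*s^4 + 8*s^3 - 21*s^2 + 3*s - 4)
That last expression is T(s); at s = 0 only the constant terms survive, so T(0) = -48/(-4) = 12.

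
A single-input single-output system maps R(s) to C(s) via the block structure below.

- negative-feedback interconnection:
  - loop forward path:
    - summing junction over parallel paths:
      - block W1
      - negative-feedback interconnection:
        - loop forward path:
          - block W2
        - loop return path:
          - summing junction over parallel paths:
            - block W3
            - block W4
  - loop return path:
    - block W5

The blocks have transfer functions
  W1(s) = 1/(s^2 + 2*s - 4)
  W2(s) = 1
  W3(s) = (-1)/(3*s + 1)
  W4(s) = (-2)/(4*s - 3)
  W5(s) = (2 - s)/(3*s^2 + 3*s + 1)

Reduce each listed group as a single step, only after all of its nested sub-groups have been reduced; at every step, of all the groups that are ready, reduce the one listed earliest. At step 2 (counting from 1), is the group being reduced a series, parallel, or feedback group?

Step 1 - add W3, W4 (parallel)
Step 2 - feedback reduction of W2, (W3+W4)
Step 3 - parallel reduction of W1, [W2/(1+W2*(W3+W4))]
Step 4 - feedback reduction of (W1+[W2/(1+W2*(W3+W4))]), W5
The group at step 2 is a feedback group.

Therefore the answer is feedback.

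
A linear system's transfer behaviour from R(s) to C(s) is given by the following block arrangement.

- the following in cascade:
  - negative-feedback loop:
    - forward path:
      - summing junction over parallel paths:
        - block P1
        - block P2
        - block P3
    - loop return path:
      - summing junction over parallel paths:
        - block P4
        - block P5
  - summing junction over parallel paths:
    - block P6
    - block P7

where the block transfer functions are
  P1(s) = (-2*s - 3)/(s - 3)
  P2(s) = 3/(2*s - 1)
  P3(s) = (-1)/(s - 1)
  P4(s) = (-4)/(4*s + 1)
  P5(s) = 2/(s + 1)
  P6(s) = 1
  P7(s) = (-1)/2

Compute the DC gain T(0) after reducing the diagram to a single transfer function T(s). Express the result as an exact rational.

Step 1. combine P1, P2, P3 in parallel: (-4*s^3 + s^2 + 2*s + 3)/(2*s^3 - 9*s^2 + 10*s - 3)
Step 2. reduce the parallel group P4, P5: (4*s - 2)/(4*s^2 + 5*s + 1)
Step 3. apply the feedback formula to (P1+P2+P3), (P4+P5): (-16*s^5 - 16*s^4 + 9*s^3 + 23*s^2 + 17*s + 3)/(8*s^5 - 42*s^4 + 9*s^3 + 35*s^2 + 3*s - 9)
Step 4. reduce the parallel group P6, P7: 1/2
Step 5. cascade [(P1+P2+P3)/(1+(P1+P2+P3)*(P4+P5))], (P6+P7): (-16*s^5 - 16*s^4 + 9*s^3 + 23*s^2 + 17*s + 3)/(16*s^5 - 84*s^4 + 18*s^3 + 70*s^2 + 6*s - 18)
Evaluating the step-5 result (the overall T(s)) at s = 0 gives T(0) = 3/(-18) = -1/6.

Therefore the answer is -1/6.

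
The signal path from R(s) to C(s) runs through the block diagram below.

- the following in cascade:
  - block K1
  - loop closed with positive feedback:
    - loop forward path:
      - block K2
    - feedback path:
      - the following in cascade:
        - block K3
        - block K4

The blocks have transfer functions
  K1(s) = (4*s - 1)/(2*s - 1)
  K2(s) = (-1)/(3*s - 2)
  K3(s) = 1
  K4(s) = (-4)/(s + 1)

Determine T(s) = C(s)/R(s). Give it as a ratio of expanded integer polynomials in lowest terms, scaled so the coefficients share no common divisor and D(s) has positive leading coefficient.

The answer is (-4*s^2 - 3*s + 1)/(6*s^3 - s^2 - 13*s + 6).

Reasoning:
Step 1: reduce the series chain K3, K4 -> (-4)/(s + 1)
Step 2: collapse the loop (K2 forward, (K3*K4) return) -> (-s - 1)/(3*s^2 + s - 6)
Step 3: cascade K1, [K2/(1-K2*(K3*K4))], which is the overall transfer function T(s) = C(s)/R(s) in lowest terms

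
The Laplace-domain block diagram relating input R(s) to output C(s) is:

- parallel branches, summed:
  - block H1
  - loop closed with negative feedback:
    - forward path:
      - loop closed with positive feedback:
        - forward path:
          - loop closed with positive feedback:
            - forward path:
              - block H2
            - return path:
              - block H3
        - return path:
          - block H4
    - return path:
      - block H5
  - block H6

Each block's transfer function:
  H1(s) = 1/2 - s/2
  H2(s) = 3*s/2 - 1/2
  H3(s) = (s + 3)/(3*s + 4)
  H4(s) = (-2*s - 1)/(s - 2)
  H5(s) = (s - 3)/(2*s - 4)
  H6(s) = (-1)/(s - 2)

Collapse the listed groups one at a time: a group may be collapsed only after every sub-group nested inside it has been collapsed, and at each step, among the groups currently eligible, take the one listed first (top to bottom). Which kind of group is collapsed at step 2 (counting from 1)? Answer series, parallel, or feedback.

Step 1 - close the feedback loop around H2, H3
Step 2 - apply the feedback formula to [H2/(1-H2*H3)], H4
Step 3 - collapse the loop ([[H2/(1-H2*H3)]/(1-[H2/(1-H2*H3)]*H4)] forward, H5 return)
Step 4 - parallel reduction of H1, [[[H2/(1-H2*H3)]/(1-[H2/(1-H2*H3)]*H4)]/(1+[[H2/(1-H2*H3)]/(1-[H2/(1-H2*H3)]*H4)]*H5)], H6
So the answer for step 2 is feedback.

Answer: feedback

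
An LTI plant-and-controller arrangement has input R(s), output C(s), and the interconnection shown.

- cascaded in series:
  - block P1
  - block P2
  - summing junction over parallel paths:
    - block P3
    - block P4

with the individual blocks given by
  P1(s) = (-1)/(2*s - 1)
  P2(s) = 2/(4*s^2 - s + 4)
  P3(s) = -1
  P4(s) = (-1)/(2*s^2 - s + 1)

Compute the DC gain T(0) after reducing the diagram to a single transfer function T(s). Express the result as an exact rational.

Step 1: add P3, P4 (parallel); result (-2*s^2 + s - 2)/(2*s^2 - s + 1)
Step 2: cascade P1, P2, (P3+P4); result (4*s^2 - 2*s + 4)/(16*s^5 - 20*s^4 + 32*s^3 - 23*s^2 + 13*s - 4)
Evaluating the step-2 result (the overall T(s)) at s = 0 gives T(0) = 4/(-4) = -1.

Therefore the answer is -1.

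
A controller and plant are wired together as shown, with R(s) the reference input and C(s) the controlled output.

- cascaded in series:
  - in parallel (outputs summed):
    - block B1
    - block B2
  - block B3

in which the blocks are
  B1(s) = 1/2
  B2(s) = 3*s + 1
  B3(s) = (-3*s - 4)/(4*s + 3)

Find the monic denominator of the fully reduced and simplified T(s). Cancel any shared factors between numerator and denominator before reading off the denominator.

Answer: s + 3/4

Working:
(1) combine B1, B2 in parallel; result 3*s + 3/2
(2) series reduction of (B1+B2), B3; result (-18*s^2 - 33*s - 12)/(8*s + 6)
T(s) is the step-2 result (common factors already cancelled). Leading coefficient of the denominator: 8. Divide through by 8 for the monic polynomial.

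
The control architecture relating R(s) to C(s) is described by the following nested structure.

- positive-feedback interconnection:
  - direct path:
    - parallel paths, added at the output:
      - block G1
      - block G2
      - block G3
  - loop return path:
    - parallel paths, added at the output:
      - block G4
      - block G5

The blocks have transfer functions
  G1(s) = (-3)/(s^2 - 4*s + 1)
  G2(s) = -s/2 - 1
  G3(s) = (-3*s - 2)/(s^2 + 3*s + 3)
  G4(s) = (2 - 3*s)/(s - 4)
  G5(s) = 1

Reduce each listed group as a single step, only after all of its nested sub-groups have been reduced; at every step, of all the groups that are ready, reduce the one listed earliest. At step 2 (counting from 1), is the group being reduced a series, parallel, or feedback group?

Reducing step by step:

(1) add G1, G2, G3 (parallel)
(2) combine G4, G5 in parallel
(3) feedback reduction of (G1+G2+G3), (G4+G5)
Step 2: parallel.

Answer: parallel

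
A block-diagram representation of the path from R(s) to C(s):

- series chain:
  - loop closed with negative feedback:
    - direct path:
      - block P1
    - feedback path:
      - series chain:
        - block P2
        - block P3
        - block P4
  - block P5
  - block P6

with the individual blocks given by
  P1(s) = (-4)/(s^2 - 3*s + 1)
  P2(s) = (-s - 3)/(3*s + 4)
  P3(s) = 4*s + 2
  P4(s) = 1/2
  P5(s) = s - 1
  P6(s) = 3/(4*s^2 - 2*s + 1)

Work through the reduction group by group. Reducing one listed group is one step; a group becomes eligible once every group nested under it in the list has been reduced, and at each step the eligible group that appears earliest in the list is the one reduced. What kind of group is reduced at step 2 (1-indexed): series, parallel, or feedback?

Reducing step by step:

Step 1 - combine P2, P3, P4 in series
Step 2 - apply the feedback formula to P1, (P2*P3*P4)
Step 3 - series reduction of [P1/(1+P1*(P2*P3*P4))], P5, P6
The group at step 2 is a feedback group.

Answer: feedback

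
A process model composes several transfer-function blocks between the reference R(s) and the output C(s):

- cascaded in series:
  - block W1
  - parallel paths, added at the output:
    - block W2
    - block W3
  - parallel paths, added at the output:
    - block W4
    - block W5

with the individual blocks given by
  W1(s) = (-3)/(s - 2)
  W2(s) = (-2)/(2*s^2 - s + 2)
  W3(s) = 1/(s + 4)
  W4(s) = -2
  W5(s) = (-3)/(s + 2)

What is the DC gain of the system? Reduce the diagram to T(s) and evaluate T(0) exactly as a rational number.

Answer: 63/16

Working:
1. reduce the parallel group W2, W3 -> (2*s^2 - 3*s - 6)/(2*s^3 + 7*s^2 - 2*s + 8)
2. reduce the parallel group W4, W5 -> (-2*s - 7)/(s + 2)
3. multiply W1, (W2+W3), (W4+W5) (series) -> (12*s^3 + 24*s^2 - 99*s - 126)/(2*s^5 + 7*s^4 - 10*s^3 - 20*s^2 + 8*s - 32)
Evaluating the step-3 result (the overall T(s)) at s = 0 gives T(0) = -126/(-32) = 63/16.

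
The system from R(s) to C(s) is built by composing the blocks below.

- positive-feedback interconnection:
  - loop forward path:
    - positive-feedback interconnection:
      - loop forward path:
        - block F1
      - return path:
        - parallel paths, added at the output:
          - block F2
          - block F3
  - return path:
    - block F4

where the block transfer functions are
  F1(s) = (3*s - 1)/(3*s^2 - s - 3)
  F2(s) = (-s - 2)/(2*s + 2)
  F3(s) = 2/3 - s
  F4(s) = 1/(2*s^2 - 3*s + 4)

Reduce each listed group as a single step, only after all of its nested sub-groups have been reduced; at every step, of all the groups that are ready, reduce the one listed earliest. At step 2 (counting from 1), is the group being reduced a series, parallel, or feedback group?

[1] parallel reduction of F2, F3
[2] feedback reduction of F1, (F2+F3)
[3] collapse the loop ([F1/(1-F1*(F2+F3))] forward, F4 return)
At step 2 the group reduced is feedback.

Hence the answer: feedback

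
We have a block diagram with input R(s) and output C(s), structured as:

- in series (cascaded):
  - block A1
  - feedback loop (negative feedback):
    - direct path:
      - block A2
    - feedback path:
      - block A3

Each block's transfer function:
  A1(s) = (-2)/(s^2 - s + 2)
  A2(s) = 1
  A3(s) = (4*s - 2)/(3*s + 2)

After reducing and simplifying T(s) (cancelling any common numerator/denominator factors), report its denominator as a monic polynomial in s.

Step 1. apply the feedback formula to A2, A3; result (3*s + 2)/(7*s)
Step 2. series reduction of A1, [A2/(1+A2*A3)]; result (-6*s - 4)/(7*s^3 - 7*s^2 + 14*s)
No further cancellation is possible in the step-2 result, so that is T(s). Its denominator becomes monic after dividing by the leading coefficient 7.

Answer: s^3 - s^2 + 2*s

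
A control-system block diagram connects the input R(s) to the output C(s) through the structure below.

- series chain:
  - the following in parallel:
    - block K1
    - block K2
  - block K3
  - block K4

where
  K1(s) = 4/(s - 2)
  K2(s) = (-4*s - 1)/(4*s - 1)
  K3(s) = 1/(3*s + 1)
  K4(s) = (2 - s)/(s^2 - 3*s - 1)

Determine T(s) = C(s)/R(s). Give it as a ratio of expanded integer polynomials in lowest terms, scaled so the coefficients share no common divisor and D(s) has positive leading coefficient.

(1) add K1, K2 (parallel) = (-4*s^2 + 23*s - 2)/(4*s^2 - 9*s + 2)
(2) multiply (K1+K2), K3, K4 (series); the result is T(s) itself (integer coefficients, no common factor, positive leading denominator coefficient)

Hence the answer: (4*s^2 - 23*s + 2)/(12*s^4 - 35*s^3 - 16*s^2 + 2*s + 1)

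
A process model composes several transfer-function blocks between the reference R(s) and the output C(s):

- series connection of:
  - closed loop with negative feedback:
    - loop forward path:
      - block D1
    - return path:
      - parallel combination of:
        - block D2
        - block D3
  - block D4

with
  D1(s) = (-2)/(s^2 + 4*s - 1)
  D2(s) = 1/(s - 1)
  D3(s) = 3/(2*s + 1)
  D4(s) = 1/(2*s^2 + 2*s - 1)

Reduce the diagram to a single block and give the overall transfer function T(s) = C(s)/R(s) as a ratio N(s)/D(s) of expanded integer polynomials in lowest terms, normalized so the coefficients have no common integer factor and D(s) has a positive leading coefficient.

Step 1: combine D2, D3 in parallel gives (5*s - 2)/(2*s^2 - s - 1)
Step 2: close the feedback loop around D1, (D2+D3) gives (-4*s^2 + 2*s + 2)/(2*s^4 + 7*s^3 - 7*s^2 - 13*s + 5)
Step 3: series reduction of [D1/(1+D1*(D2+D3))], D4, giving the overall T(s)

Therefore the answer is (-4*s^2 + 2*s + 2)/(4*s^6 + 18*s^5 - 2*s^4 - 47*s^3 - 9*s^2 + 23*s - 5).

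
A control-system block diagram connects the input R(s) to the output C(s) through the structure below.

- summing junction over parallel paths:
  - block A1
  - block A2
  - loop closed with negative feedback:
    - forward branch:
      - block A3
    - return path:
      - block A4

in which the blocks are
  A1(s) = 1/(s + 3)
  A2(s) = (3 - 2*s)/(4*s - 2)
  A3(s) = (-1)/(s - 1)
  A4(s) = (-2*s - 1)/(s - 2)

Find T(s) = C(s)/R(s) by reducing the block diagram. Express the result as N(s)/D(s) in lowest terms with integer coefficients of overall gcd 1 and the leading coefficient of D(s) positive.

Answer: (-2*s^4 - s^3 - 2*s^2 + 22*s + 9)/(4*s^4 + 6*s^3 - 4*s^2 + 36*s - 18)

Working:
(1) apply the feedback formula to A3, A4: (2 - s)/(s^2 - s + 3)
(2) combine A1, A2, [A3/(1+A3*A4)] in parallel: this yields T(s), and no further normalization is needed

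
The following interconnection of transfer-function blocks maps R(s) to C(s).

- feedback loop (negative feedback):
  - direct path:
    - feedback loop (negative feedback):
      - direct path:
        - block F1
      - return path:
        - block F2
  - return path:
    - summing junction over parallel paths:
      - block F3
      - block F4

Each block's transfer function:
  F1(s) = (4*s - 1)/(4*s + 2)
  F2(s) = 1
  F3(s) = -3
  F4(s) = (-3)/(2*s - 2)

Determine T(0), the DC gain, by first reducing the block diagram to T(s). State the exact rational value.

Step 1. close the feedback loop around F1, F2 = (4*s - 1)/(8*s + 1)
Step 2. parallel reduction of F3, F4 = (3 - 6*s)/(2*s - 2)
Step 3. collapse the loop ([F1/(1+F1*F2)] forward, (F3+F4) return) = (-8*s^2 + 10*s - 2)/(8*s^2 - 4*s + 5)
DC gain: substitute s = 0 into T(s) from step 3: T(0) = -2/5.

Answer: -2/5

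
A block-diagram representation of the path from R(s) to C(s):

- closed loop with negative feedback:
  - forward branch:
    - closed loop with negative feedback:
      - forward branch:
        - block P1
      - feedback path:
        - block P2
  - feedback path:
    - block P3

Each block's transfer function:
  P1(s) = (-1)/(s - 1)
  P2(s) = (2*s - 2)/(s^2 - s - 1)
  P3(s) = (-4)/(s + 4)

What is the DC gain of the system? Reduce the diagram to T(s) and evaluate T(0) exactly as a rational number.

Reducing step by step:

[1] collapse the loop (P1 forward, P2 return): (-s^2 + s + 1)/(s^3 - 2*s^2 - 2*s + 3)
[2] reduce the feedback loop with forward [P1/(1+P1*P2)] and return P3: (-s^3 - 3*s^2 + 5*s + 4)/(s^4 + 2*s^3 - 6*s^2 - 9*s + 8)
DC gain: substitute s = 0 into T(s) from step 2: T(0) = 4/8 = 1/2.

Answer: 1/2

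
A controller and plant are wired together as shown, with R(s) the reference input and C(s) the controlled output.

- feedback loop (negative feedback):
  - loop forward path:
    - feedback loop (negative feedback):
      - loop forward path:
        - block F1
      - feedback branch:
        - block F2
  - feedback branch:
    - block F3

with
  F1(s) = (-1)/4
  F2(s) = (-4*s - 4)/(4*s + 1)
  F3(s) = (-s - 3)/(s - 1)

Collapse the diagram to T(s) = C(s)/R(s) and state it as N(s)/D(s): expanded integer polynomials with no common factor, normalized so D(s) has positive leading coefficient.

Answer: (-4*s^2 + 3*s + 1)/(24*s^2 + s - 5)

Working:
Step 1. feedback reduction of F1, F2 = (-4*s - 1)/(20*s + 8)
Step 2. close the feedback loop around [F1/(1+F1*F2)], F3; the result is T(s) itself (integer coefficients, no common factor, positive leading denominator coefficient)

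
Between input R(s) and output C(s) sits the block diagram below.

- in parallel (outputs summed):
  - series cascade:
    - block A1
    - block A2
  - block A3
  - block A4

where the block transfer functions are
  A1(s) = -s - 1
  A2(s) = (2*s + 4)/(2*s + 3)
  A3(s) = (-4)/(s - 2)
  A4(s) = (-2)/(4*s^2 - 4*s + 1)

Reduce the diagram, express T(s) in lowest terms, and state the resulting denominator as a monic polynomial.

Step 1: combine A1, A2 in series = (-2*s^2 - 6*s - 4)/(2*s + 3)
Step 2: reduce the parallel group (A1*A2), A3, A4 = (-8*s^5 + 6*s^3 - 22*s^2 + 18*s + 8)/(8*s^4 - 12*s^3 - 18*s^2 + 23*s - 6)
The result of step 2 is T(s) in lowest terms. Its denominator has leading coefficient 8; dividing the denominator through by 8 makes it monic.

Therefore the answer is s^4 - 3*s^3/2 - 9*s^2/4 + 23*s/8 - 3/4.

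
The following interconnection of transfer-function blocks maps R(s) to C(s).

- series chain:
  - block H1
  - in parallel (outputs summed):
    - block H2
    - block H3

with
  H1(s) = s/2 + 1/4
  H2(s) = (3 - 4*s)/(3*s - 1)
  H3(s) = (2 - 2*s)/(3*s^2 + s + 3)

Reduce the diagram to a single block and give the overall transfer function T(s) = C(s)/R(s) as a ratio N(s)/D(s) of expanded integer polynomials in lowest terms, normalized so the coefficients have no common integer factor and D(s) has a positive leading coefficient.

Step 1 - add H2, H3 (parallel) = (-12*s^3 - s^2 - s + 7)/(9*s^3 + 8*s - 3)
Step 2 - series reduction of H1, (H2+H3); the result is T(s) itself (integer coefficients, no common factor, positive leading denominator coefficient)

Therefore the answer is (-24*s^4 - 14*s^3 - 3*s^2 + 13*s + 7)/(36*s^3 + 32*s - 12).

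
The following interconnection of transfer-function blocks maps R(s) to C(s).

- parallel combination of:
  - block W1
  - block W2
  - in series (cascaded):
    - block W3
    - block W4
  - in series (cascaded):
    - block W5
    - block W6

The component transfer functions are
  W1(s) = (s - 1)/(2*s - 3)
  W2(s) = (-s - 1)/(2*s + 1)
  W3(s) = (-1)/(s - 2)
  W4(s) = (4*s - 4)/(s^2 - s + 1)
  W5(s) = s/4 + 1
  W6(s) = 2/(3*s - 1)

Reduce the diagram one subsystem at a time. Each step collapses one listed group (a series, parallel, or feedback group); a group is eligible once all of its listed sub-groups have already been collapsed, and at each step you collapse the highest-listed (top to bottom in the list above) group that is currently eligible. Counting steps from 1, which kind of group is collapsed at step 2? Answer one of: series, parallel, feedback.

The answer is series.

Reasoning:
1. series reduction of W3, W4
2. multiply W5, W6 (series)
3. parallel reduction of W1, W2, (W3*W4), (W5*W6)
Step 2: series.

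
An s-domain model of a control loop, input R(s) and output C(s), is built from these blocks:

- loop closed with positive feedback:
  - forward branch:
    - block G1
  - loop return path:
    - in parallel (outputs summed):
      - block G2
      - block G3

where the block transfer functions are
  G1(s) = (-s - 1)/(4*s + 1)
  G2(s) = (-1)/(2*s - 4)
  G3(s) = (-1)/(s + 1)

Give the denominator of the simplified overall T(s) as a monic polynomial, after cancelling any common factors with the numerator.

Step 1 - sum the parallel branches G2, G3 -> (3 - 3*s)/(2*s^2 - 2*s - 4)
Step 2 - reduce the feedback loop with forward G1 and return (G2+G3) -> (-2*s^2 + 2*s + 4)/(8*s^2 - 17*s - 1)
That last expression is T(s), already simplified. Scaling its denominator by 1/8 (the reciprocal of the leading coefficient) yields the monic denominator.

Therefore the answer is s^2 - 17*s/8 - 1/8.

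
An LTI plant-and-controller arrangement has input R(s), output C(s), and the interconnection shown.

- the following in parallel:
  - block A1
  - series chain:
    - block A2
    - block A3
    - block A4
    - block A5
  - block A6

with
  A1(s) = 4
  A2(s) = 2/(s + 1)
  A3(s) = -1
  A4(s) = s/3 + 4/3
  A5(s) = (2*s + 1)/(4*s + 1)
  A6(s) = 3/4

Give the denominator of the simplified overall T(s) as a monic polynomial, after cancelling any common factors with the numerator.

(1) cascade A2, A3, A4, A5 -> (-4*s^2 - 18*s - 8)/(12*s^2 + 15*s + 3)
(2) combine A1, (A2*A3*A4*A5), A6 in parallel -> (212*s^2 + 213*s + 25)/(48*s^2 + 60*s + 12)
That last expression is T(s), already simplified. Scaling its denominator by 1/48 (the reciprocal of the leading coefficient) yields the monic denominator.

Answer: s^2 + 5*s/4 + 1/4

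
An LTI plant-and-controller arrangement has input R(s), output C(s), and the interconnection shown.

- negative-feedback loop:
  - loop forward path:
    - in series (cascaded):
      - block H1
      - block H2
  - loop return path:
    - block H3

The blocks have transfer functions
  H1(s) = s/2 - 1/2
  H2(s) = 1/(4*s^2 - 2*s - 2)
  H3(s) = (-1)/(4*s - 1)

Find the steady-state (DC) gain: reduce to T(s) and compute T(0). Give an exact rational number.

1. combine H1, H2 in series -> 1/(8*s + 4)
2. collapse the loop ((H1*H2) forward, H3 return) -> (4*s - 1)/(32*s^2 + 8*s - 5)
That last expression is T(s); at s = 0 only the constant terms survive, so T(0) = -1/(-5) = 1/5.

Answer: 1/5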